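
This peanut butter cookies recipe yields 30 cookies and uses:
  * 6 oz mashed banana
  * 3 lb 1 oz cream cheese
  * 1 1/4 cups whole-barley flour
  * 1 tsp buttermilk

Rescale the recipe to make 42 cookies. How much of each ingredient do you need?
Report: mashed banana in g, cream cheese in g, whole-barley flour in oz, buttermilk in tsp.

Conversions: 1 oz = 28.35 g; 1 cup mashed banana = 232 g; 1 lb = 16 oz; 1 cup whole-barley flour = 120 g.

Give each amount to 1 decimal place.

Scaling factor: 42/30 = 7/5 = 1.4.
mashed banana: 6 oz × 7/5 × 28.35 g/oz ≈ 238.1 g
cream cheese: (3 lb + 1 oz = 3.0625 lb) × 7/5 × 16 oz/lb × 28.35 g/oz ≈ 1944.8 g
whole-barley flour: 1.25 cup × 7/5 × 120 g/cup ÷ 28.35 g/oz ≈ 7.4 oz
buttermilk: 1 tsp × 7/5 = 1.4 tsp

mashed banana: 238.1 g; cream cheese: 1944.8 g; whole-barley flour: 7.4 oz; buttermilk: 1.4 tsp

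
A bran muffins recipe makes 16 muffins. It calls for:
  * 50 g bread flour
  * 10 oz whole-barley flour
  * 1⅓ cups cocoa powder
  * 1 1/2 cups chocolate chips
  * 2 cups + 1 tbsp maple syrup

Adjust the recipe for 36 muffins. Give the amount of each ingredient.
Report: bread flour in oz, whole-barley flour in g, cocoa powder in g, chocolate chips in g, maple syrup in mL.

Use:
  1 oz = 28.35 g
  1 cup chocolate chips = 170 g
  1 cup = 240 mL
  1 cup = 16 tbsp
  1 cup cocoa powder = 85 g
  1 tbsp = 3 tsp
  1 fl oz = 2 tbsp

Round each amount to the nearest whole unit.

bread flour: 4 oz; whole-barley flour: 638 g; cocoa powder: 255 g; chocolate chips: 574 g; maple syrup: 1114 mL

Scaling factor: 36/16 = 9/4 = 2.25.
bread flour: 50 g × 9/4 ÷ 28.35 g/oz ≈ 4 oz
whole-barley flour: 10 oz × 9/4 × 28.35 g/oz ≈ 638 g
cocoa powder: 4/3 cup × 9/4 × 85 g/cup = 255 g
chocolate chips: 1.5 cup × 9/4 × 170 g/cup ≈ 574 g
maple syrup: (2 cup + 1 tbsp = 2.0625 cup) × 9/4 × 240 mL/cup ≈ 1114 mL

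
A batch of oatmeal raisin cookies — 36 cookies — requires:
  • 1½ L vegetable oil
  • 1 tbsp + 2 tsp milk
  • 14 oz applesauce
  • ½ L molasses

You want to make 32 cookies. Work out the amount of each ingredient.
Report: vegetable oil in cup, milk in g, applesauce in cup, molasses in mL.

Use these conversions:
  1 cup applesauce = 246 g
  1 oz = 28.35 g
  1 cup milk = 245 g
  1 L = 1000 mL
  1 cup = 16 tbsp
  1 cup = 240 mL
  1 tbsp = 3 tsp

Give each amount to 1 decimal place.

vegetable oil: 5.6 cup; milk: 22.7 g; applesauce: 1.4 cup; molasses: 444.4 mL

Scaling factor: 32/36 = 8/9.
vegetable oil: 1.5 L × 8/9 × 1000 mL/L ÷ 240 mL/cup ≈ 5.6 cup
milk: (1 tbsp + 2 tsp = 5/3 tbsp) × 8/9 ÷ 16 tbsp/cup × 245 g/cup ≈ 22.7 g
applesauce: 14 oz × 8/9 × 28.35 g/oz ÷ 246 g/cup ≈ 1.4 cup
molasses: 0.5 L × 8/9 × 1000 mL/L ≈ 444.4 mL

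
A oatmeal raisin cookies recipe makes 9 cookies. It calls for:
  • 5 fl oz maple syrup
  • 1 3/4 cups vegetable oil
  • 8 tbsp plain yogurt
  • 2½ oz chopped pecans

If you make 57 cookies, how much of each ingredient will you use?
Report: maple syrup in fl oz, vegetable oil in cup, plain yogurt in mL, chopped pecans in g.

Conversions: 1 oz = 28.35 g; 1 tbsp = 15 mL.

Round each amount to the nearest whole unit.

maple syrup: 32 fl oz; vegetable oil: 11 cup; plain yogurt: 760 mL; chopped pecans: 449 g

Scaling factor: 57/9 = 19/3.
maple syrup: 5 fl oz × 19/3 ≈ 32 fl oz
vegetable oil: 1.75 cup × 19/3 ≈ 11 cup
plain yogurt: 8 tbsp × 19/3 × 15 mL/tbsp = 760 mL
chopped pecans: 2.5 oz × 19/3 × 28.35 g/oz ≈ 449 g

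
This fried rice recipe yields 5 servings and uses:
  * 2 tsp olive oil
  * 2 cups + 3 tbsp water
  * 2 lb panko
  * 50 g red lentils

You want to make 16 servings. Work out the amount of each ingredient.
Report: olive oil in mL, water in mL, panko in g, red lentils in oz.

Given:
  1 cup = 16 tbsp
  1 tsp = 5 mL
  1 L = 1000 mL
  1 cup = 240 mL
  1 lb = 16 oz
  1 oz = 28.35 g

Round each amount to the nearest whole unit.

olive oil: 32 mL; water: 1680 mL; panko: 2903 g; red lentils: 6 oz

Scaling factor: 16/5 = 3.2.
olive oil: 2 tsp × 16/5 × 5 mL/tsp = 32 mL
water: (2 cup + 3 tbsp = 2.1875 cup) × 16/5 × 240 mL/cup = 1680 mL
panko: 2 lb × 16/5 × 16 oz/lb × 28.35 g/oz ≈ 2903 g
red lentils: 50 g × 16/5 ÷ 28.35 g/oz ≈ 6 oz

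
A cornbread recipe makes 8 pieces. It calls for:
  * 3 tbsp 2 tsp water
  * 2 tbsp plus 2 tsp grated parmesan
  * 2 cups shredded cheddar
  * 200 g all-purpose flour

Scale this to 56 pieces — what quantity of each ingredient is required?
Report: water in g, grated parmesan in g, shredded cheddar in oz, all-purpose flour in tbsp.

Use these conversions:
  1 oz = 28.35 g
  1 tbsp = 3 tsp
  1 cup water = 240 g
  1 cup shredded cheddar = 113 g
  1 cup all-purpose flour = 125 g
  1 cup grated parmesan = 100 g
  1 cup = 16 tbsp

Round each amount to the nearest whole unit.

Scaling factor: 56/8 = 7.
water: (3 tbsp + 2 tsp = 11/3 tbsp) × 7 ÷ 16 tbsp/cup × 240 g/cup = 385 g
grated parmesan: (2 tbsp + 2 tsp = 8/3 tbsp) × 7 ÷ 16 tbsp/cup × 100 g/cup ≈ 117 g
shredded cheddar: 2 cup × 7 × 113 g/cup ÷ 28.35 g/oz ≈ 56 oz
all-purpose flour: 200 g × 7 ÷ 125 g/cup × 16 tbsp/cup ≈ 179 tbsp

water: 385 g; grated parmesan: 117 g; shredded cheddar: 56 oz; all-purpose flour: 179 tbsp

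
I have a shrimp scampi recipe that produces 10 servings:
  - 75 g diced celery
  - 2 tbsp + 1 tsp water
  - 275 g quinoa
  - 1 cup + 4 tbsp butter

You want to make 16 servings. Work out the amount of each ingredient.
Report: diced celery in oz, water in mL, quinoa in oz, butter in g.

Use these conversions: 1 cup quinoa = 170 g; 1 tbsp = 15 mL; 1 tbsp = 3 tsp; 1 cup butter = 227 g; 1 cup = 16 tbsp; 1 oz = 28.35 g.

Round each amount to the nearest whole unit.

diced celery: 4 oz; water: 56 mL; quinoa: 16 oz; butter: 454 g

Scaling factor: 16/10 = 8/5 = 1.6.
diced celery: 75 g × 8/5 ÷ 28.35 g/oz ≈ 4 oz
water: (2 tbsp + 1 tsp = 7/3 tbsp) × 8/5 × 15 mL/tbsp = 56 mL
quinoa: 275 g × 8/5 ÷ 28.35 g/oz ≈ 16 oz
butter: (1 cup + 4 tbsp = 1.25 cup) × 8/5 × 227 g/cup = 454 g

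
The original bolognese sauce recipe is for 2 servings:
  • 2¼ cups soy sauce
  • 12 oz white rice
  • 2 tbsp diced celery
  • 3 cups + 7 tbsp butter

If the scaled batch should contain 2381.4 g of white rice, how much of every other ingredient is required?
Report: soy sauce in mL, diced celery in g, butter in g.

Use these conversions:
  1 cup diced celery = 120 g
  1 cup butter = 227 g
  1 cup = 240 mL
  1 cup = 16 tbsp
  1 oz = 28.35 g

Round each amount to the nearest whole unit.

The original recipe has 340.2 g of white rice, so the scaling factor is 2381.4 ÷ 340.2 = 7.
soy sauce: 2.25 cup × 7 × 240 mL/cup = 3780 mL
diced celery: 2 tbsp × 7 ÷ 16 tbsp/cup × 120 g/cup = 105 g
butter: (3 cup + 7 tbsp = 3.4375 cup) × 7 × 227 g/cup ≈ 5462 g

soy sauce: 3780 mL; diced celery: 105 g; butter: 5462 g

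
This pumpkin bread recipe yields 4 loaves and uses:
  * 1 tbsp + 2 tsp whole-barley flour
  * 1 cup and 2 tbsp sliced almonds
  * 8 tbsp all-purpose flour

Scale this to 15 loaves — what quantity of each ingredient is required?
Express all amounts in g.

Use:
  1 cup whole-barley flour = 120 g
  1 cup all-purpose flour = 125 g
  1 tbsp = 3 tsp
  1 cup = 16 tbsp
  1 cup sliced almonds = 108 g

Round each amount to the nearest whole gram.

Scaling factor: 15/4 = 3.75.
whole-barley flour: (1 tbsp + 2 tsp = 5/3 tbsp) × 15/4 ÷ 16 tbsp/cup × 120 g/cup ≈ 47 g
sliced almonds: (1 cup + 2 tbsp = 1.125 cup) × 15/4 × 108 g/cup ≈ 456 g
all-purpose flour: 8 tbsp × 15/4 ÷ 16 tbsp/cup × 125 g/cup ≈ 234 g

whole-barley flour: 47 g; sliced almonds: 456 g; all-purpose flour: 234 g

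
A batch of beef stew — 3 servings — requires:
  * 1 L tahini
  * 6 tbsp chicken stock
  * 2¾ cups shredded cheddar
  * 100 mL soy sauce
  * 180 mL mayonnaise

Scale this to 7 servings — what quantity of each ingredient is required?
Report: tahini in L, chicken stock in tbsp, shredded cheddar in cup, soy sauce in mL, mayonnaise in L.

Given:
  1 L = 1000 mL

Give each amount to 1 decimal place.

Scaling factor: 7/3.
tahini: 1 L × 7/3 ≈ 2.3 L
chicken stock: 6 tbsp × 7/3 = 14.0 tbsp
shredded cheddar: 2.75 cup × 7/3 ≈ 6.4 cup
soy sauce: 100 mL × 7/3 ≈ 233.3 mL
mayonnaise: 180 mL × 7/3 ÷ 1000 mL/L ≈ 0.4 L

tahini: 2.3 L; chicken stock: 14.0 tbsp; shredded cheddar: 6.4 cup; soy sauce: 233.3 mL; mayonnaise: 0.4 L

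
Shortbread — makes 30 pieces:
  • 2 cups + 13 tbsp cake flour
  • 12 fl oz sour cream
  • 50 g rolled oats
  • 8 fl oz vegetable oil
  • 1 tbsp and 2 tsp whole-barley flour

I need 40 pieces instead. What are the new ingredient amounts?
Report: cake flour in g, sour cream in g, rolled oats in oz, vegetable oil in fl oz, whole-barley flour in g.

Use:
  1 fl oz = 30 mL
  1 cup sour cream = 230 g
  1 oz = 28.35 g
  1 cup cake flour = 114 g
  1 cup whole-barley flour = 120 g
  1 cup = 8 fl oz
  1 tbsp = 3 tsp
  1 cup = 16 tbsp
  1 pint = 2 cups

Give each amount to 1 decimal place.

cake flour: 427.5 g; sour cream: 460.0 g; rolled oats: 2.4 oz; vegetable oil: 10.7 fl oz; whole-barley flour: 16.7 g

Scaling factor: 40/30 = 4/3.
cake flour: (2 cup + 13 tbsp = 2.8125 cup) × 4/3 × 114 g/cup = 427.5 g
sour cream: 12 fl oz × 4/3 ÷ 8 fl oz/cup × 230 g/cup = 460.0 g
rolled oats: 50 g × 4/3 ÷ 28.35 g/oz ≈ 2.4 oz
vegetable oil: 8 fl oz × 4/3 ≈ 10.7 fl oz
whole-barley flour: (1 tbsp + 2 tsp = 5/3 tbsp) × 4/3 ÷ 16 tbsp/cup × 120 g/cup ≈ 16.7 g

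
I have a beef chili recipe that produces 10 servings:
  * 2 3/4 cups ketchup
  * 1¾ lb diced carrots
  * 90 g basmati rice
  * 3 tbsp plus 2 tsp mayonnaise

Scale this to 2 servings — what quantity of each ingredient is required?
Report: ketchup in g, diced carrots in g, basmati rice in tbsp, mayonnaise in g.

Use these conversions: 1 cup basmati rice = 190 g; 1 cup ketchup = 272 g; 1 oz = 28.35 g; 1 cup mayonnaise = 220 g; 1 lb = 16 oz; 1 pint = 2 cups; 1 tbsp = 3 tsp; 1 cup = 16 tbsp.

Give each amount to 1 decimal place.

Scaling factor: 2/10 = 1/5 = 0.2.
ketchup: 2.75 cup × 1/5 × 272 g/cup = 149.6 g
diced carrots: 1.75 lb × 1/5 × 16 oz/lb × 28.35 g/oz ≈ 158.8 g
basmati rice: 90 g × 1/5 ÷ 190 g/cup × 16 tbsp/cup ≈ 1.5 tbsp
mayonnaise: (3 tbsp + 2 tsp = 11/3 tbsp) × 1/5 ÷ 16 tbsp/cup × 220 g/cup ≈ 10.1 g

ketchup: 149.6 g; diced carrots: 158.8 g; basmati rice: 1.5 tbsp; mayonnaise: 10.1 g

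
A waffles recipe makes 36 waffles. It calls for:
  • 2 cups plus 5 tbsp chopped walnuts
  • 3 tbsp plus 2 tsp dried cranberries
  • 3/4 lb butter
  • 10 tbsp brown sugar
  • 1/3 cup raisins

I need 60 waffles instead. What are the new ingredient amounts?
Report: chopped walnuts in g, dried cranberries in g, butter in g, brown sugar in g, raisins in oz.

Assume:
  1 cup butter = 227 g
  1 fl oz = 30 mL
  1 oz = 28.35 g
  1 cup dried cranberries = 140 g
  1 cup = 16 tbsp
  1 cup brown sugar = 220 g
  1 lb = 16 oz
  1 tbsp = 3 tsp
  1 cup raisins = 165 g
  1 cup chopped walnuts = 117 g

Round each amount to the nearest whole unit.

Scaling factor: 60/36 = 5/3.
chopped walnuts: (2 cup + 5 tbsp = 2.3125 cup) × 5/3 × 117 g/cup ≈ 451 g
dried cranberries: (3 tbsp + 2 tsp = 11/3 tbsp) × 5/3 ÷ 16 tbsp/cup × 140 g/cup ≈ 53 g
butter: 0.75 lb × 5/3 × 16 oz/lb × 28.35 g/oz = 567 g
brown sugar: 10 tbsp × 5/3 ÷ 16 tbsp/cup × 220 g/cup ≈ 229 g
raisins: 1/3 cup × 5/3 × 165 g/cup ÷ 28.35 g/oz ≈ 3 oz

chopped walnuts: 451 g; dried cranberries: 53 g; butter: 567 g; brown sugar: 229 g; raisins: 3 oz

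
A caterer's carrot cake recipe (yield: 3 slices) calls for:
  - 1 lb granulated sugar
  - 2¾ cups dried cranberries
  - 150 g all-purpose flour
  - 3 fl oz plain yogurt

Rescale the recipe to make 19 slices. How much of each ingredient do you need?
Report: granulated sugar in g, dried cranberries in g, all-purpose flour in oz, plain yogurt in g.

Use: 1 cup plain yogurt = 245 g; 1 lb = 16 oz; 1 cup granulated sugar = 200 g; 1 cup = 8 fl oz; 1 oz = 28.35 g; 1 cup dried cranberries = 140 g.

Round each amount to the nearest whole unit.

Scaling factor: 19/3.
granulated sugar: 1 lb × 19/3 × 16 oz/lb × 28.35 g/oz ≈ 2873 g
dried cranberries: 2.75 cup × 19/3 × 140 g/cup ≈ 2438 g
all-purpose flour: 150 g × 19/3 ÷ 28.35 g/oz ≈ 34 oz
plain yogurt: 3 fl oz × 19/3 ÷ 8 fl oz/cup × 245 g/cup ≈ 582 g

granulated sugar: 2873 g; dried cranberries: 2438 g; all-purpose flour: 34 oz; plain yogurt: 582 g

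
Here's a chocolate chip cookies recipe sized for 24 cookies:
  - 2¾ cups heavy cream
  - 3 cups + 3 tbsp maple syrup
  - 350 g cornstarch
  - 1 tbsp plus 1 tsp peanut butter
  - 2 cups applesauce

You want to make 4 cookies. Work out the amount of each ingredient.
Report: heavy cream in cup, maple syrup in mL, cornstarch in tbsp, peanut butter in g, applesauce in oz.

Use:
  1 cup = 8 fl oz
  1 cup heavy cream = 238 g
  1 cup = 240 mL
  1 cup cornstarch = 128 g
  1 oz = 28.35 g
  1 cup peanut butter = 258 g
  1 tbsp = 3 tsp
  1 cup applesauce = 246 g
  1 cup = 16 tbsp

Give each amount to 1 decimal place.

heavy cream: 0.5 cup; maple syrup: 127.5 mL; cornstarch: 7.3 tbsp; peanut butter: 3.6 g; applesauce: 2.9 oz

Scaling factor: 4/24 = 1/6.
heavy cream: 2.75 cup × 1/6 ≈ 0.5 cup
maple syrup: (3 cup + 3 tbsp = 3.1875 cup) × 1/6 × 240 mL/cup = 127.5 mL
cornstarch: 350 g × 1/6 ÷ 128 g/cup × 16 tbsp/cup ≈ 7.3 tbsp
peanut butter: (1 tbsp + 1 tsp = 4/3 tbsp) × 1/6 ÷ 16 tbsp/cup × 258 g/cup ≈ 3.6 g
applesauce: 2 cup × 1/6 × 246 g/cup ÷ 28.35 g/oz ≈ 2.9 oz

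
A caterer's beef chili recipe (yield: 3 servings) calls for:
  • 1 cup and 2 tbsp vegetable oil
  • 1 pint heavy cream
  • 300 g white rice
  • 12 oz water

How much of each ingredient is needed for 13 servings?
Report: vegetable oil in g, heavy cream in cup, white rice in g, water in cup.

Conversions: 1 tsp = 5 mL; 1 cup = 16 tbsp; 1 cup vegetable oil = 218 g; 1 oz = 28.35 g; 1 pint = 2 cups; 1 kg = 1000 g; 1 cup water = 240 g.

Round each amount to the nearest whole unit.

vegetable oil: 1063 g; heavy cream: 9 cup; white rice: 1300 g; water: 6 cup

Scaling factor: 13/3.
vegetable oil: (1 cup + 2 tbsp = 1.125 cup) × 13/3 × 218 g/cup ≈ 1063 g
heavy cream: 1 pint × 13/3 × 2 cup/pint ≈ 9 cup
white rice: 300 g × 13/3 = 1300 g
water: 12 oz × 13/3 × 28.35 g/oz ÷ 240 g/cup ≈ 6 cup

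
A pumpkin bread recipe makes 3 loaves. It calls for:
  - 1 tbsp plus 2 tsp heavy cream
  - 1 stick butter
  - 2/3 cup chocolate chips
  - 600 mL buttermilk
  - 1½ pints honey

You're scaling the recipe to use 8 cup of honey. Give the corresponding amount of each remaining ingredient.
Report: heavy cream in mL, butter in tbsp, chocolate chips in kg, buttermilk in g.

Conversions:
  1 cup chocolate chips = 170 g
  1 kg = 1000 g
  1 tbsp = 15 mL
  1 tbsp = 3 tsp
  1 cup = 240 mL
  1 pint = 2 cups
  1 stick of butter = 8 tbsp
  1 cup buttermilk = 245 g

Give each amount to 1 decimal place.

heavy cream: 66.7 mL; butter: 21.3 tbsp; chocolate chips: 0.3 kg; buttermilk: 1633.3 g

The original recipe has 3 cup of honey, so the scaling factor is 8 ÷ 3 = 8/3.
heavy cream: (1 tbsp + 2 tsp = 5/3 tbsp) × 8/3 × 15 mL/tbsp ≈ 66.7 mL
butter: 1 stick × 8/3 × 8 tbsp/stick ≈ 21.3 tbsp
chocolate chips: 2/3 cup × 8/3 × 170 g/cup ÷ 1000 g/kg ≈ 0.3 kg
buttermilk: 600 mL × 8/3 ÷ 240 mL/cup × 245 g/cup ≈ 1633.3 g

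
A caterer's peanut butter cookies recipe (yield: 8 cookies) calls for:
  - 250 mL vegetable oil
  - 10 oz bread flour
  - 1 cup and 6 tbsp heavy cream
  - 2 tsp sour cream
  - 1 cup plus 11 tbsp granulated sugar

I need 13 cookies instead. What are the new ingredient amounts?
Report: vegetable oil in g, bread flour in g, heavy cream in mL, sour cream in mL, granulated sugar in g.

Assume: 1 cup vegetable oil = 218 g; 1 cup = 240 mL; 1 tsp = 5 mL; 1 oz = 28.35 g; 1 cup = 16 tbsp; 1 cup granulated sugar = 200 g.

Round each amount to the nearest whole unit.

Scaling factor: 13/8 = 1.625.
vegetable oil: 250 mL × 13/8 ÷ 240 mL/cup × 218 g/cup ≈ 369 g
bread flour: 10 oz × 13/8 × 28.35 g/oz ≈ 461 g
heavy cream: (1 cup + 6 tbsp = 1.375 cup) × 13/8 × 240 mL/cup ≈ 536 mL
sour cream: 2 tsp × 13/8 × 5 mL/tsp ≈ 16 mL
granulated sugar: (1 cup + 11 tbsp = 1.6875 cup) × 13/8 × 200 g/cup ≈ 548 g

vegetable oil: 369 g; bread flour: 461 g; heavy cream: 536 mL; sour cream: 16 mL; granulated sugar: 548 g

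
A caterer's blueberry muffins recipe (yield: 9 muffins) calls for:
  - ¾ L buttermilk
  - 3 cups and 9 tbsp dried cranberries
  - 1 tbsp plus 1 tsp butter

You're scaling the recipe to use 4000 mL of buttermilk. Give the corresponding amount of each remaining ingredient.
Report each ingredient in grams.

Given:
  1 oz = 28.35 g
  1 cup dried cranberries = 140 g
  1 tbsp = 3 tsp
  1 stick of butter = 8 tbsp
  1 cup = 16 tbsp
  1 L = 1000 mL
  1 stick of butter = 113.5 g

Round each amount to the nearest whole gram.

dried cranberries: 2660 g; butter: 101 g

The original recipe has 750 mL of buttermilk, so the scaling factor is 4000 ÷ 750 = 16/3.
dried cranberries: (3 cup + 9 tbsp = 3.5625 cup) × 16/3 × 140 g/cup = 2660 g
butter: (1 tbsp + 1 tsp = 4/3 tbsp) × 16/3 ÷ 8 tbsp/stick × 113.5 g/stick ≈ 101 g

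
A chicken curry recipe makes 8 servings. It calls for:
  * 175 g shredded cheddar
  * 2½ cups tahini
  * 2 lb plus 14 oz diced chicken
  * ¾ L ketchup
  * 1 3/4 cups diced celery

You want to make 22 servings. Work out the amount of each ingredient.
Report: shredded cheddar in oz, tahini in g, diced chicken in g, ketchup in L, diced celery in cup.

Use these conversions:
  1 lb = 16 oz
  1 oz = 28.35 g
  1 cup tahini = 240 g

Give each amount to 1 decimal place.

Scaling factor: 22/8 = 11/4 = 2.75.
shredded cheddar: 175 g × 11/4 ÷ 28.35 g/oz ≈ 17.0 oz
tahini: 2.5 cup × 11/4 × 240 g/cup = 1650.0 g
diced chicken: (2 lb + 14 oz = 2.875 lb) × 11/4 × 16 oz/lb × 28.35 g/oz ≈ 3586.3 g
ketchup: 0.75 L × 11/4 ≈ 2.1 L
diced celery: 1.75 cup × 11/4 ≈ 4.8 cup

shredded cheddar: 17.0 oz; tahini: 1650.0 g; diced chicken: 3586.3 g; ketchup: 2.1 L; diced celery: 4.8 cup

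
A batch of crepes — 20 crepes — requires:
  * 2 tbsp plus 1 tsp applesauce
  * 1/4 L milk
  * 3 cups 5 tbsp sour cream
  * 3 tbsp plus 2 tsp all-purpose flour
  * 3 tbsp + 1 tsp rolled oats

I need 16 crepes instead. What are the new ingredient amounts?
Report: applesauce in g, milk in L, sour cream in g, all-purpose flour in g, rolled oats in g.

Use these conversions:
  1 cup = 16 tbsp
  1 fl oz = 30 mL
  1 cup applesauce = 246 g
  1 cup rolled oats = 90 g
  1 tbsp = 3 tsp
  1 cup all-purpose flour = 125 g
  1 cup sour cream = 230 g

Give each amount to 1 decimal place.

applesauce: 28.7 g; milk: 0.2 L; sour cream: 609.5 g; all-purpose flour: 22.9 g; rolled oats: 15.0 g

Scaling factor: 16/20 = 4/5 = 0.8.
applesauce: (2 tbsp + 1 tsp = 7/3 tbsp) × 4/5 ÷ 16 tbsp/cup × 246 g/cup = 28.7 g
milk: 0.25 L × 4/5 = 0.2 L
sour cream: (3 cup + 5 tbsp = 3.3125 cup) × 4/5 × 230 g/cup = 609.5 g
all-purpose flour: (3 tbsp + 2 tsp = 11/3 tbsp) × 4/5 ÷ 16 tbsp/cup × 125 g/cup ≈ 22.9 g
rolled oats: (3 tbsp + 1 tsp = 10/3 tbsp) × 4/5 ÷ 16 tbsp/cup × 90 g/cup = 15.0 g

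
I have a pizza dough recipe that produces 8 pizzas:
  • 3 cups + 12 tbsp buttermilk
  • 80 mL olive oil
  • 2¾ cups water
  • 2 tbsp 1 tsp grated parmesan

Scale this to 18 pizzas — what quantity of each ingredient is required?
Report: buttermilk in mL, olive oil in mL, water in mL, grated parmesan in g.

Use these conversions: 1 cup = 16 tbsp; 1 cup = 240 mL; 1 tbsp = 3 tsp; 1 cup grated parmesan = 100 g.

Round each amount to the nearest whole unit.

Scaling factor: 18/8 = 9/4 = 2.25.
buttermilk: (3 cup + 12 tbsp = 3.75 cup) × 9/4 × 240 mL/cup = 2025 mL
olive oil: 80 mL × 9/4 = 180 mL
water: 2.75 cup × 9/4 × 240 mL/cup = 1485 mL
grated parmesan: (2 tbsp + 1 tsp = 7/3 tbsp) × 9/4 ÷ 16 tbsp/cup × 100 g/cup ≈ 33 g

buttermilk: 2025 mL; olive oil: 180 mL; water: 1485 mL; grated parmesan: 33 g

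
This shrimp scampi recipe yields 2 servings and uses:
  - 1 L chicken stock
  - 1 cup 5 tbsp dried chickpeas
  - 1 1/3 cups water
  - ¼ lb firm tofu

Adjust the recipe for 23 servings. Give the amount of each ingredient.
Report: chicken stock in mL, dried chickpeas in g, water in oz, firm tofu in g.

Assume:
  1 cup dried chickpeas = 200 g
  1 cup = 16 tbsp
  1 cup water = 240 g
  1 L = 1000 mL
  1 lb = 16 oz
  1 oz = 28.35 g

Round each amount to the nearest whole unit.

chicken stock: 11500 mL; dried chickpeas: 3019 g; water: 130 oz; firm tofu: 1304 g

Scaling factor: 23/2 = 11.5.
chicken stock: 1 L × 23/2 × 1000 mL/L = 11500 mL
dried chickpeas: (1 cup + 5 tbsp = 1.3125 cup) × 23/2 × 200 g/cup ≈ 3019 g
water: 4/3 cup × 23/2 × 240 g/cup ÷ 28.35 g/oz ≈ 130 oz
firm tofu: 0.25 lb × 23/2 × 16 oz/lb × 28.35 g/oz ≈ 1304 g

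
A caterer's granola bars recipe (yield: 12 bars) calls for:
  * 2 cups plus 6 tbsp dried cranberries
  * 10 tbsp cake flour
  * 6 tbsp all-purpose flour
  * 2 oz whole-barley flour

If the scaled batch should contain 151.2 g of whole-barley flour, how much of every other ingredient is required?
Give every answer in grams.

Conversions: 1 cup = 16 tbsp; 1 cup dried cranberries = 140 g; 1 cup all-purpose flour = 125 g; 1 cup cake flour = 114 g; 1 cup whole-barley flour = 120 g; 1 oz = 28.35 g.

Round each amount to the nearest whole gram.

dried cranberries: 887 g; cake flour: 190 g; all-purpose flour: 125 g

The original recipe has 56.7 g of whole-barley flour, so the scaling factor is 151.2 ÷ 56.7 = 8/3.
dried cranberries: (2 cup + 6 tbsp = 2.375 cup) × 8/3 × 140 g/cup ≈ 887 g
cake flour: 10 tbsp × 8/3 ÷ 16 tbsp/cup × 114 g/cup = 190 g
all-purpose flour: 6 tbsp × 8/3 ÷ 16 tbsp/cup × 125 g/cup = 125 g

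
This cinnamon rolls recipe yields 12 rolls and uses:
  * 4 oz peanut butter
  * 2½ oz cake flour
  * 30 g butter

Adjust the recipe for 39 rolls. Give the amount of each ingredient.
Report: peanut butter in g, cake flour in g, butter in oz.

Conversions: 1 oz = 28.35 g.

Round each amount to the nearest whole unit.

Scaling factor: 39/12 = 13/4 = 3.25.
peanut butter: 4 oz × 13/4 × 28.35 g/oz ≈ 369 g
cake flour: 2.5 oz × 13/4 × 28.35 g/oz ≈ 230 g
butter: 30 g × 13/4 ÷ 28.35 g/oz ≈ 3 oz

peanut butter: 369 g; cake flour: 230 g; butter: 3 oz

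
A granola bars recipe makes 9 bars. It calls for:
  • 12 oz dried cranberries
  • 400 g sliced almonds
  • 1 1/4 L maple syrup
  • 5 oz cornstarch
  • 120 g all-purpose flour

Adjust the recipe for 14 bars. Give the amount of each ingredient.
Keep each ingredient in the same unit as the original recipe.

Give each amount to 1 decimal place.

dried cranberries: 18.7 oz; sliced almonds: 622.2 g; maple syrup: 1.9 L; cornstarch: 7.8 oz; all-purpose flour: 186.7 g

Scaling factor: 14/9.
dried cranberries: 12 oz × 14/9 ≈ 18.7 oz
sliced almonds: 400 g × 14/9 ≈ 622.2 g
maple syrup: 1.25 L × 14/9 ≈ 1.9 L
cornstarch: 5 oz × 14/9 ≈ 7.8 oz
all-purpose flour: 120 g × 14/9 ≈ 186.7 g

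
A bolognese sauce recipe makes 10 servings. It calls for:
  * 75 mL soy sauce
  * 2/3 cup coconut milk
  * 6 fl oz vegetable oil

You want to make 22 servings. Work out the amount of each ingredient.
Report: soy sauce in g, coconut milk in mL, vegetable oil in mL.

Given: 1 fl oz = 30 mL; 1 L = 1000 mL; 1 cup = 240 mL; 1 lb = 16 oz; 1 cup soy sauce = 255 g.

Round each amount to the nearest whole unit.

Scaling factor: 22/10 = 11/5 = 2.2.
soy sauce: 75 mL × 11/5 ÷ 240 mL/cup × 255 g/cup ≈ 175 g
coconut milk: 2/3 cup × 11/5 × 240 mL/cup = 352 mL
vegetable oil: 6 fl oz × 11/5 × 30 mL/fl oz = 396 mL

soy sauce: 175 g; coconut milk: 352 mL; vegetable oil: 396 mL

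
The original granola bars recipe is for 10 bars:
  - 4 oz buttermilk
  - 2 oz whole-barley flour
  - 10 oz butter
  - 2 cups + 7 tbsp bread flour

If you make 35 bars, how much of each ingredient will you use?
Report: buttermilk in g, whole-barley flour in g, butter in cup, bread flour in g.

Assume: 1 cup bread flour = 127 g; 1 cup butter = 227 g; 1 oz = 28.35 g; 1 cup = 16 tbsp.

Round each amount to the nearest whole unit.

buttermilk: 397 g; whole-barley flour: 198 g; butter: 4 cup; bread flour: 1083 g

Scaling factor: 35/10 = 7/2 = 3.5.
buttermilk: 4 oz × 7/2 × 28.35 g/oz ≈ 397 g
whole-barley flour: 2 oz × 7/2 × 28.35 g/oz ≈ 198 g
butter: 10 oz × 7/2 × 28.35 g/oz ÷ 227 g/cup ≈ 4 cup
bread flour: (2 cup + 7 tbsp = 2.4375 cup) × 7/2 × 127 g/cup ≈ 1083 g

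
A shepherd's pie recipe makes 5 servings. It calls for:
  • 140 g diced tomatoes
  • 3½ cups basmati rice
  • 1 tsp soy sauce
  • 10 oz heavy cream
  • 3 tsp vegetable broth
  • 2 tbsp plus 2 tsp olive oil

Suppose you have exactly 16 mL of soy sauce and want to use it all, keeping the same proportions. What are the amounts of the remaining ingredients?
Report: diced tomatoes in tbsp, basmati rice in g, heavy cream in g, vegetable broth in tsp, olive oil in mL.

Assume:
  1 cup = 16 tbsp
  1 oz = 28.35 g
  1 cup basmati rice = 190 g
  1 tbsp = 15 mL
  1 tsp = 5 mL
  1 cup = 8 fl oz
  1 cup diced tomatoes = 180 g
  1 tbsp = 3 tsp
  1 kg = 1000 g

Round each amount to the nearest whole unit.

The original recipe has 5 mL of soy sauce, so the scaling factor is 16 ÷ 5 = 16/5 = 3.2.
diced tomatoes: 140 g × 16/5 ÷ 180 g/cup × 16 tbsp/cup ≈ 40 tbsp
basmati rice: 3.5 cup × 16/5 × 190 g/cup = 2128 g
heavy cream: 10 oz × 16/5 × 28.35 g/oz ≈ 907 g
vegetable broth: 3 tsp × 16/5 ≈ 10 tsp
olive oil: (2 tbsp + 2 tsp = 8/3 tbsp) × 16/5 × 15 mL/tbsp = 128 mL

diced tomatoes: 40 tbsp; basmati rice: 2128 g; heavy cream: 907 g; vegetable broth: 10 tsp; olive oil: 128 mL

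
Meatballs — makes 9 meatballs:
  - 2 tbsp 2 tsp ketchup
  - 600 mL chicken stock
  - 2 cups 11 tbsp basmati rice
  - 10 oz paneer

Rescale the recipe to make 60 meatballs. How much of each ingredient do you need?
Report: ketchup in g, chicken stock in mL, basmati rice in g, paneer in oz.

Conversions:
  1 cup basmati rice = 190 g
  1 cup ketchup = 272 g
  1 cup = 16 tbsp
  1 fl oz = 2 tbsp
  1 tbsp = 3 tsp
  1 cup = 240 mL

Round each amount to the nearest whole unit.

ketchup: 302 g; chicken stock: 4000 mL; basmati rice: 3404 g; paneer: 67 oz

Scaling factor: 60/9 = 20/3.
ketchup: (2 tbsp + 2 tsp = 8/3 tbsp) × 20/3 ÷ 16 tbsp/cup × 272 g/cup ≈ 302 g
chicken stock: 600 mL × 20/3 = 4000 mL
basmati rice: (2 cup + 11 tbsp = 2.6875 cup) × 20/3 × 190 g/cup ≈ 3404 g
paneer: 10 oz × 20/3 ≈ 67 oz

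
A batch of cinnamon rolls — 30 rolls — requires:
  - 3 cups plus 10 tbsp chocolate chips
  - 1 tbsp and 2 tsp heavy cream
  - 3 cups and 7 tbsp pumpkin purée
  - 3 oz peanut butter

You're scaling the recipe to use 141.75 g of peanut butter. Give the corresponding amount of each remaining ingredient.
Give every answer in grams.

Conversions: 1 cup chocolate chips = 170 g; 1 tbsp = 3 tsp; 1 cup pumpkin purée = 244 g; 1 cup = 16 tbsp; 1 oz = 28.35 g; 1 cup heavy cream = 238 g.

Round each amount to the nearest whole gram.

The original recipe has 85.05 g of peanut butter, so the scaling factor is 141.75 ÷ 85.05 = 5/3.
chocolate chips: (3 cup + 10 tbsp = 3.625 cup) × 5/3 × 170 g/cup ≈ 1027 g
heavy cream: (1 tbsp + 2 tsp = 5/3 tbsp) × 5/3 ÷ 16 tbsp/cup × 238 g/cup ≈ 41 g
pumpkin purée: (3 cup + 7 tbsp = 3.4375 cup) × 5/3 × 244 g/cup ≈ 1398 g

chocolate chips: 1027 g; heavy cream: 41 g; pumpkin purée: 1398 g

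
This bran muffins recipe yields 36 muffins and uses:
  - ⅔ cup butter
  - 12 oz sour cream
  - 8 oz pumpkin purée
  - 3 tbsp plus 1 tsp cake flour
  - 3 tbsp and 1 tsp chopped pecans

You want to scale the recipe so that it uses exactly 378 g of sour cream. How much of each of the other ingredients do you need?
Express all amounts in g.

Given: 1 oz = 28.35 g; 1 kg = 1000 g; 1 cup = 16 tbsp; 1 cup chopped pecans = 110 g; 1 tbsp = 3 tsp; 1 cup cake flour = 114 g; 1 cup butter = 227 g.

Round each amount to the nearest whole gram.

butter: 168 g; pumpkin purée: 252 g; cake flour: 26 g; chopped pecans: 25 g

The original recipe has 340.2 g of sour cream, so the scaling factor is 378 ÷ 340.2 = 10/9.
butter: 2/3 cup × 10/9 × 227 g/cup ≈ 168 g
pumpkin purée: 8 oz × 10/9 × 28.35 g/oz = 252 g
cake flour: (3 tbsp + 1 tsp = 10/3 tbsp) × 10/9 ÷ 16 tbsp/cup × 114 g/cup ≈ 26 g
chopped pecans: (3 tbsp + 1 tsp = 10/3 tbsp) × 10/9 ÷ 16 tbsp/cup × 110 g/cup ≈ 25 g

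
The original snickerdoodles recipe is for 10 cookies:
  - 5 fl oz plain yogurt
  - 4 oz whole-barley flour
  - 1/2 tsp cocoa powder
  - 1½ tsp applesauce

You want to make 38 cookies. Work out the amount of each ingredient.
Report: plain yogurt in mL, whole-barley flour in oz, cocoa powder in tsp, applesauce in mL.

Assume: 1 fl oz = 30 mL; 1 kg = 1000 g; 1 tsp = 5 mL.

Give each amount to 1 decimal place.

plain yogurt: 570.0 mL; whole-barley flour: 15.2 oz; cocoa powder: 1.9 tsp; applesauce: 28.5 mL

Scaling factor: 38/10 = 19/5 = 3.8.
plain yogurt: 5 fl oz × 19/5 × 30 mL/fl oz = 570.0 mL
whole-barley flour: 4 oz × 19/5 = 15.2 oz
cocoa powder: 0.5 tsp × 19/5 = 1.9 tsp
applesauce: 1.5 tsp × 19/5 × 5 mL/tsp = 28.5 mL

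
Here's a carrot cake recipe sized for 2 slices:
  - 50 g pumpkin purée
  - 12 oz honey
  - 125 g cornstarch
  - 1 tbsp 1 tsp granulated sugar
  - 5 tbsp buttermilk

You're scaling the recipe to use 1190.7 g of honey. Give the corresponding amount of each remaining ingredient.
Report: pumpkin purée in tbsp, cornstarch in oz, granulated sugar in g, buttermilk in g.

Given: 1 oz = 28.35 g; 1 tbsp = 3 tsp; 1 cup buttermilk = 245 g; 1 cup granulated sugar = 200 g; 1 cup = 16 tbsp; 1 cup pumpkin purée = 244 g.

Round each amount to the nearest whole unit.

pumpkin purée: 11 tbsp; cornstarch: 15 oz; granulated sugar: 58 g; buttermilk: 268 g

The original recipe has 340.2 g of honey, so the scaling factor is 1190.7 ÷ 340.2 = 7/2 = 3.5.
pumpkin purée: 50 g × 7/2 ÷ 244 g/cup × 16 tbsp/cup ≈ 11 tbsp
cornstarch: 125 g × 7/2 ÷ 28.35 g/oz ≈ 15 oz
granulated sugar: (1 tbsp + 1 tsp = 4/3 tbsp) × 7/2 ÷ 16 tbsp/cup × 200 g/cup ≈ 58 g
buttermilk: 5 tbsp × 7/2 ÷ 16 tbsp/cup × 245 g/cup ≈ 268 g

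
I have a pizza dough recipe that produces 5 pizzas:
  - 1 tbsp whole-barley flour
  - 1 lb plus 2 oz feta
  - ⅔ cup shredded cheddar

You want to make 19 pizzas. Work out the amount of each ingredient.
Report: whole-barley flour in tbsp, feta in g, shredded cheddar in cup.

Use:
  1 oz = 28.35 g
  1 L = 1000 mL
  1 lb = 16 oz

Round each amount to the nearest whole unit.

whole-barley flour: 4 tbsp; feta: 1939 g; shredded cheddar: 3 cup

Scaling factor: 19/5 = 3.8.
whole-barley flour: 1 tbsp × 19/5 ≈ 4 tbsp
feta: (1 lb + 2 oz = 1.125 lb) × 19/5 × 16 oz/lb × 28.35 g/oz ≈ 1939 g
shredded cheddar: 2/3 cup × 19/5 ≈ 3 cup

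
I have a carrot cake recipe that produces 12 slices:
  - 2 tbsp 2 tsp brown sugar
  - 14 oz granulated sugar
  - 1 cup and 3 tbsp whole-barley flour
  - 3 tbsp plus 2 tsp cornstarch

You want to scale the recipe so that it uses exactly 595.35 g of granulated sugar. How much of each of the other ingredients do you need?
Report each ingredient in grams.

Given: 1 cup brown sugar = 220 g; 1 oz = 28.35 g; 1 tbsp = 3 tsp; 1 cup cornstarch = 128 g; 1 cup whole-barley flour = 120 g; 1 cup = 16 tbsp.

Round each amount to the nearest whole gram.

brown sugar: 55 g; whole-barley flour: 214 g; cornstarch: 44 g

The original recipe has 396.9 g of granulated sugar, so the scaling factor is 595.35 ÷ 396.9 = 3/2 = 1.5.
brown sugar: (2 tbsp + 2 tsp = 8/3 tbsp) × 3/2 ÷ 16 tbsp/cup × 220 g/cup = 55 g
whole-barley flour: (1 cup + 3 tbsp = 1.1875 cup) × 3/2 × 120 g/cup ≈ 214 g
cornstarch: (3 tbsp + 2 tsp = 11/3 tbsp) × 3/2 ÷ 16 tbsp/cup × 128 g/cup = 44 g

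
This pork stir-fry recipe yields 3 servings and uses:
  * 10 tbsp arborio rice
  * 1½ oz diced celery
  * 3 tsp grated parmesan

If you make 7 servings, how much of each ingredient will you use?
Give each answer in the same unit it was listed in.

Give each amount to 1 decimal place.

Scaling factor: 7/3.
arborio rice: 10 tbsp × 7/3 ≈ 23.3 tbsp
diced celery: 1.5 oz × 7/3 = 3.5 oz
grated parmesan: 3 tsp × 7/3 = 7.0 tsp

arborio rice: 23.3 tbsp; diced celery: 3.5 oz; grated parmesan: 7.0 tsp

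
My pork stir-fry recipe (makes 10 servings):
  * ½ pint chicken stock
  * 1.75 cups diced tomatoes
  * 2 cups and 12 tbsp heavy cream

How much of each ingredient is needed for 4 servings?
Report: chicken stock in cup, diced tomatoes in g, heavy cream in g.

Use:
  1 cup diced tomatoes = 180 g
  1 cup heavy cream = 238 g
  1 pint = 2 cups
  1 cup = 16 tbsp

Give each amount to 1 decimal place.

Scaling factor: 4/10 = 2/5 = 0.4.
chicken stock: 0.5 pint × 2/5 × 2 cup/pint = 0.4 cup
diced tomatoes: 1.75 cup × 2/5 × 180 g/cup = 126.0 g
heavy cream: (2 cup + 12 tbsp = 2.75 cup) × 2/5 × 238 g/cup = 261.8 g

chicken stock: 0.4 cup; diced tomatoes: 126.0 g; heavy cream: 261.8 g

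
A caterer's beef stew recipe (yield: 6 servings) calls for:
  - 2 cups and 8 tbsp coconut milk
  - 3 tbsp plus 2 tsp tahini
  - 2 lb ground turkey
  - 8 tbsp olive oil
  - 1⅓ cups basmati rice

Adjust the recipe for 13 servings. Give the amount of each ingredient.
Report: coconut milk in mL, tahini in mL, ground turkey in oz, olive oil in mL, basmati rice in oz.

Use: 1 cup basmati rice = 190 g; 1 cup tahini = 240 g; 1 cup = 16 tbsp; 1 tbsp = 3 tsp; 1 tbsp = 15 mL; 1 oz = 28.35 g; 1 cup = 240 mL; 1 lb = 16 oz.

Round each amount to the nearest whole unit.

Scaling factor: 13/6.
coconut milk: (2 cup + 8 tbsp = 2.5 cup) × 13/6 × 240 mL/cup = 1300 mL
tahini: (3 tbsp + 2 tsp = 11/3 tbsp) × 13/6 × 15 mL/tbsp ≈ 119 mL
ground turkey: 2 lb × 13/6 × 16 oz/lb ≈ 69 oz
olive oil: 8 tbsp × 13/6 × 15 mL/tbsp = 260 mL
basmati rice: 4/3 cup × 13/6 × 190 g/cup ÷ 28.35 g/oz ≈ 19 oz

coconut milk: 1300 mL; tahini: 119 mL; ground turkey: 69 oz; olive oil: 260 mL; basmati rice: 19 oz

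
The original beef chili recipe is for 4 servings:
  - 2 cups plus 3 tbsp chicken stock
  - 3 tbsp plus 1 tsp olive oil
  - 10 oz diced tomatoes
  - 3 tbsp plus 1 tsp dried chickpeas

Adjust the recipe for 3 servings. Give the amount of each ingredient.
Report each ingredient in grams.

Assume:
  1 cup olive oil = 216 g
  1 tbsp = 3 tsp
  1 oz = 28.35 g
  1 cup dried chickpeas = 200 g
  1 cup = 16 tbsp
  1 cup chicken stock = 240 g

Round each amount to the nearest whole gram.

chicken stock: 394 g; olive oil: 34 g; diced tomatoes: 213 g; dried chickpeas: 31 g

Scaling factor: 3/4 = 0.75.
chicken stock: (2 cup + 3 tbsp = 2.1875 cup) × 3/4 × 240 g/cup ≈ 394 g
olive oil: (3 tbsp + 1 tsp = 10/3 tbsp) × 3/4 ÷ 16 tbsp/cup × 216 g/cup ≈ 34 g
diced tomatoes: 10 oz × 3/4 × 28.35 g/oz ≈ 213 g
dried chickpeas: (3 tbsp + 1 tsp = 10/3 tbsp) × 3/4 ÷ 16 tbsp/cup × 200 g/cup ≈ 31 g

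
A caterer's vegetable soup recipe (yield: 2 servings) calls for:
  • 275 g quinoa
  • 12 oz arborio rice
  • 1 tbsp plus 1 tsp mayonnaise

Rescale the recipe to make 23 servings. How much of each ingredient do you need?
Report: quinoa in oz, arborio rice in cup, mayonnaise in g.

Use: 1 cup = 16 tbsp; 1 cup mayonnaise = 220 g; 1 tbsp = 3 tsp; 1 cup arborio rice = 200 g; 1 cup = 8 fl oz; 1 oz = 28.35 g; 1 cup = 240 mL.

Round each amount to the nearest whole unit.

quinoa: 112 oz; arborio rice: 20 cup; mayonnaise: 211 g

Scaling factor: 23/2 = 11.5.
quinoa: 275 g × 23/2 ÷ 28.35 g/oz ≈ 112 oz
arborio rice: 12 oz × 23/2 × 28.35 g/oz ÷ 200 g/cup ≈ 20 cup
mayonnaise: (1 tbsp + 1 tsp = 4/3 tbsp) × 23/2 ÷ 16 tbsp/cup × 220 g/cup ≈ 211 g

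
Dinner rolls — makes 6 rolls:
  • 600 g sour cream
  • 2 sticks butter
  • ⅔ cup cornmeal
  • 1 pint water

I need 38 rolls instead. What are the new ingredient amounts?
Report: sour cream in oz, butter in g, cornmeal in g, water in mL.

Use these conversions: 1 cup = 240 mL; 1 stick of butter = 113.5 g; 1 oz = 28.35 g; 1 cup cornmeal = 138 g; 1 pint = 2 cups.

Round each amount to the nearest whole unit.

Scaling factor: 38/6 = 19/3.
sour cream: 600 g × 19/3 ÷ 28.35 g/oz ≈ 134 oz
butter: 2 stick × 19/3 × 113.5 g/stick ≈ 1438 g
cornmeal: 2/3 cup × 19/3 × 138 g/cup ≈ 583 g
water: 1 pint × 19/3 × 2 cup/pint × 240 mL/cup = 3040 mL

sour cream: 134 oz; butter: 1438 g; cornmeal: 583 g; water: 3040 mL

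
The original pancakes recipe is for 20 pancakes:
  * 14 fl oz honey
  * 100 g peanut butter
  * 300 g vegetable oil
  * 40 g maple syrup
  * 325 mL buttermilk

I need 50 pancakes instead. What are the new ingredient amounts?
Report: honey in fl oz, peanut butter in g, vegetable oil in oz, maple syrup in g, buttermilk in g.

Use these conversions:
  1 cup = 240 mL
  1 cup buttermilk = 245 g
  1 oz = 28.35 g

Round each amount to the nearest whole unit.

honey: 35 fl oz; peanut butter: 250 g; vegetable oil: 26 oz; maple syrup: 100 g; buttermilk: 829 g

Scaling factor: 50/20 = 5/2 = 2.5.
honey: 14 fl oz × 5/2 = 35 fl oz
peanut butter: 100 g × 5/2 = 250 g
vegetable oil: 300 g × 5/2 ÷ 28.35 g/oz ≈ 26 oz
maple syrup: 40 g × 5/2 = 100 g
buttermilk: 325 mL × 5/2 ÷ 240 mL/cup × 245 g/cup ≈ 829 g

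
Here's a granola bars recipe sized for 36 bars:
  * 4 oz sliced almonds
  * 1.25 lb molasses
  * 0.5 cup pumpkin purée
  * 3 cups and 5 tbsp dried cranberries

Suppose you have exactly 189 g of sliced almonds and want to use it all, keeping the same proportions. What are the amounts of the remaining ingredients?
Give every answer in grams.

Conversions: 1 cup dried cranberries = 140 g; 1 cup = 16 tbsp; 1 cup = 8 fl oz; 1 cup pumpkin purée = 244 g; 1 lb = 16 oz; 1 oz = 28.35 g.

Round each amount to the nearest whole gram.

The original recipe has 113.4 g of sliced almonds, so the scaling factor is 189 ÷ 113.4 = 5/3.
molasses: 1.25 lb × 5/3 × 16 oz/lb × 28.35 g/oz = 945 g
pumpkin purée: 0.5 cup × 5/3 × 244 g/cup ≈ 203 g
dried cranberries: (3 cup + 5 tbsp = 3.3125 cup) × 5/3 × 140 g/cup ≈ 773 g

molasses: 945 g; pumpkin purée: 203 g; dried cranberries: 773 g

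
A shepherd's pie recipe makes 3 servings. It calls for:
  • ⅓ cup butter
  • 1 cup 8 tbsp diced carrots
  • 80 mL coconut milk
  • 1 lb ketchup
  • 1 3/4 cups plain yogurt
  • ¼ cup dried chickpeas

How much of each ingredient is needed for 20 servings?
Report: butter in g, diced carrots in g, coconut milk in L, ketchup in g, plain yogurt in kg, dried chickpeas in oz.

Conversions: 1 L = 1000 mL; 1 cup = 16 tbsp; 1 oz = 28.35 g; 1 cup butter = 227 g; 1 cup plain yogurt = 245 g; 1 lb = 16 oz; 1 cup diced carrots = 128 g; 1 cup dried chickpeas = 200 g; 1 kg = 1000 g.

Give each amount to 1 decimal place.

Scaling factor: 20/3.
butter: 1/3 cup × 20/3 × 227 g/cup ≈ 504.4 g
diced carrots: (1 cup + 8 tbsp = 1.5 cup) × 20/3 × 128 g/cup = 1280.0 g
coconut milk: 80 mL × 20/3 ÷ 1000 mL/L ≈ 0.5 L
ketchup: 1 lb × 20/3 × 16 oz/lb × 28.35 g/oz = 3024.0 g
plain yogurt: 1.75 cup × 20/3 × 245 g/cup ÷ 1000 g/kg ≈ 2.9 kg
dried chickpeas: 0.25 cup × 20/3 × 200 g/cup ÷ 28.35 g/oz ≈ 11.8 oz

butter: 504.4 g; diced carrots: 1280.0 g; coconut milk: 0.5 L; ketchup: 3024.0 g; plain yogurt: 2.9 kg; dried chickpeas: 11.8 oz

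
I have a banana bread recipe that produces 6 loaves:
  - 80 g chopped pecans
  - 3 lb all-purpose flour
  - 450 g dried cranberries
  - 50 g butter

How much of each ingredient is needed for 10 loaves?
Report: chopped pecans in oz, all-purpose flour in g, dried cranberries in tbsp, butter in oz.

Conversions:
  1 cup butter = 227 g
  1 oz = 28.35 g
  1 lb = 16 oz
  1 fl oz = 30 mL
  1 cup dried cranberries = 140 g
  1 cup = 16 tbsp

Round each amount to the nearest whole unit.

Scaling factor: 10/6 = 5/3.
chopped pecans: 80 g × 5/3 ÷ 28.35 g/oz ≈ 5 oz
all-purpose flour: 3 lb × 5/3 × 16 oz/lb × 28.35 g/oz = 2268 g
dried cranberries: 450 g × 5/3 ÷ 140 g/cup × 16 tbsp/cup ≈ 86 tbsp
butter: 50 g × 5/3 ÷ 28.35 g/oz ≈ 3 oz

chopped pecans: 5 oz; all-purpose flour: 2268 g; dried cranberries: 86 tbsp; butter: 3 oz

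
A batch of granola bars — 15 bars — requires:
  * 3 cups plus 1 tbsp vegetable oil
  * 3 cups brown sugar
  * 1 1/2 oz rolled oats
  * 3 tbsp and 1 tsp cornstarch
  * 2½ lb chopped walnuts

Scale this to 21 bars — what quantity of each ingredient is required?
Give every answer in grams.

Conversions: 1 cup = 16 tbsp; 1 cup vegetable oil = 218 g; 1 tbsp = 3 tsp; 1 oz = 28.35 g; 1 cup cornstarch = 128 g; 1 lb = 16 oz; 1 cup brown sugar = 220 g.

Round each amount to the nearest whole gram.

vegetable oil: 935 g; brown sugar: 924 g; rolled oats: 60 g; cornstarch: 37 g; chopped walnuts: 1588 g

Scaling factor: 21/15 = 7/5 = 1.4.
vegetable oil: (3 cup + 1 tbsp = 3.0625 cup) × 7/5 × 218 g/cup ≈ 935 g
brown sugar: 3 cup × 7/5 × 220 g/cup = 924 g
rolled oats: 1.5 oz × 7/5 × 28.35 g/oz ≈ 60 g
cornstarch: (3 tbsp + 1 tsp = 10/3 tbsp) × 7/5 ÷ 16 tbsp/cup × 128 g/cup ≈ 37 g
chopped walnuts: 2.5 lb × 7/5 × 16 oz/lb × 28.35 g/oz ≈ 1588 g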